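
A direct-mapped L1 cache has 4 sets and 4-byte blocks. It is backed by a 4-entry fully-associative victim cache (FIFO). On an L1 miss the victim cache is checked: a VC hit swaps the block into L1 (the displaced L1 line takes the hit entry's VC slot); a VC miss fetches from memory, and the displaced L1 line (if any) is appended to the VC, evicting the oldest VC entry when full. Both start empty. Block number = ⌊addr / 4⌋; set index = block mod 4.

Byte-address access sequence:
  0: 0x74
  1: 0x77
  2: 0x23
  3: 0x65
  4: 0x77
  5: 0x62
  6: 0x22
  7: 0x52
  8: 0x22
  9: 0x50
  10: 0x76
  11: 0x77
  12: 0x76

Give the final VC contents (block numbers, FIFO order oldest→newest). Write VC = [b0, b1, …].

VC = [25, 24, 8]

#0 0x74→b29/s1 MISS; vc=[]
#1 0x77→b29/s1 L1-HIT; vc=[]
#2 0x23→b8/s0 MISS; vc=[]
#3 0x65→b25/s1 MISS; vc=[29]
#4 0x77→b29/s1 VC-HIT; vc=[25]
#5 0x62→b24/s0 MISS; vc=[25,8]
#6 0x22→b8/s0 VC-HIT; vc=[25,24]
#7 0x52→b20/s0 MISS; vc=[25,24,8]
#8 0x22→b8/s0 VC-HIT; vc=[25,24,20]
#9 0x50→b20/s0 VC-HIT; vc=[25,24,8]
#10 0x76→b29/s1 L1-HIT; vc=[25,24,8]
#11 0x77→b29/s1 L1-HIT; vc=[25,24,8]
#12 0x76→b29/s1 L1-HIT; vc=[25,24,8]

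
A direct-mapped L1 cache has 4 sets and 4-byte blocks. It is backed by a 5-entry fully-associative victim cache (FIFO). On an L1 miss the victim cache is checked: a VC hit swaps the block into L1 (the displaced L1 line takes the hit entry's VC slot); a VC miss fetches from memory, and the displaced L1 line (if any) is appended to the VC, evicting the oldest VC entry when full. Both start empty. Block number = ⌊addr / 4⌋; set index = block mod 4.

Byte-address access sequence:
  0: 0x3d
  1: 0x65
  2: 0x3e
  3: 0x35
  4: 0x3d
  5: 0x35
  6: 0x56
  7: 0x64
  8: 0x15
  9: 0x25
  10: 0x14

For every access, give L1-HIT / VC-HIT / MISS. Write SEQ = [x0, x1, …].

SEQ = [MISS, MISS, L1-HIT, MISS, L1-HIT, L1-HIT, MISS, VC-HIT, MISS, MISS, VC-HIT]

0: 0x3d (blk 15, set 3) → MISS  vc=[]
1: 0x65 (blk 25, set 1) → MISS  vc=[]
2: 0x3e (blk 15, set 3) → L1-HIT  vc=[]
3: 0x35 (blk 13, set 1) → MISS  vc=[25]
4: 0x3d (blk 15, set 3) → L1-HIT  vc=[25]
5: 0x35 (blk 13, set 1) → L1-HIT  vc=[25]
6: 0x56 (blk 21, set 1) → MISS  vc=[25, 13]
7: 0x64 (blk 25, set 1) → VC-HIT  vc=[21, 13]
8: 0x15 (blk 5, set 1) → MISS  vc=[21, 13, 25]
9: 0x25 (blk 9, set 1) → MISS  vc=[21, 13, 25, 5]
10: 0x14 (blk 5, set 1) → VC-HIT  vc=[21, 13, 25, 9]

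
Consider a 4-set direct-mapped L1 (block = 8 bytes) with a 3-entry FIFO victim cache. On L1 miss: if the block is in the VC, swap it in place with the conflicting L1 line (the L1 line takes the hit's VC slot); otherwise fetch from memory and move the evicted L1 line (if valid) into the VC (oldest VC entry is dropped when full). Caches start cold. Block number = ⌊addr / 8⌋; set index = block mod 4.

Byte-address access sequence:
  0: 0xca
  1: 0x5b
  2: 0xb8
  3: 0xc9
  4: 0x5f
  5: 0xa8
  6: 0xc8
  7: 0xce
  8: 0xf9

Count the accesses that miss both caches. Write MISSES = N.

MISSES = 5

0: 0xca (blk 25, set 1) → MISS  vc=[]
1: 0x5b (blk 11, set 3) → MISS  vc=[]
2: 0xb8 (blk 23, set 3) → MISS  vc=[11]
3: 0xc9 (blk 25, set 1) → L1-HIT  vc=[11]
4: 0x5f (blk 11, set 3) → VC-HIT  vc=[23]
5: 0xa8 (blk 21, set 1) → MISS  vc=[23, 25]
6: 0xc8 (blk 25, set 1) → VC-HIT  vc=[23, 21]
7: 0xce (blk 25, set 1) → L1-HIT  vc=[23, 21]
8: 0xf9 (blk 31, set 3) → MISS  vc=[23, 21, 11]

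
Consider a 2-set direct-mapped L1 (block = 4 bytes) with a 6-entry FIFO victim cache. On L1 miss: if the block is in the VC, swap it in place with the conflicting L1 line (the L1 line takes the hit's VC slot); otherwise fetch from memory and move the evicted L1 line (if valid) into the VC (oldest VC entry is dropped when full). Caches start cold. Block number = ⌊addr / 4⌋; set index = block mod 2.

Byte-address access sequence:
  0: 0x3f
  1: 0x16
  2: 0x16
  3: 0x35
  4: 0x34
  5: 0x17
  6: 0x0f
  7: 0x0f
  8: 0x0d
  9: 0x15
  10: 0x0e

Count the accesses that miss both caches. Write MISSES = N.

#0 0x3f→b15/s1 MISS; vc=[]
#1 0x16→b5/s1 MISS; vc=[15]
#2 0x16→b5/s1 L1-HIT; vc=[15]
#3 0x35→b13/s1 MISS; vc=[15,5]
#4 0x34→b13/s1 L1-HIT; vc=[15,5]
#5 0x17→b5/s1 VC-HIT; vc=[15,13]
#6 0xf→b3/s1 MISS; vc=[15,13,5]
#7 0xf→b3/s1 L1-HIT; vc=[15,13,5]
#8 0xd→b3/s1 L1-HIT; vc=[15,13,5]
#9 0x15→b5/s1 VC-HIT; vc=[15,13,3]
#10 0xe→b3/s1 VC-HIT; vc=[15,13,5]

MISSES = 4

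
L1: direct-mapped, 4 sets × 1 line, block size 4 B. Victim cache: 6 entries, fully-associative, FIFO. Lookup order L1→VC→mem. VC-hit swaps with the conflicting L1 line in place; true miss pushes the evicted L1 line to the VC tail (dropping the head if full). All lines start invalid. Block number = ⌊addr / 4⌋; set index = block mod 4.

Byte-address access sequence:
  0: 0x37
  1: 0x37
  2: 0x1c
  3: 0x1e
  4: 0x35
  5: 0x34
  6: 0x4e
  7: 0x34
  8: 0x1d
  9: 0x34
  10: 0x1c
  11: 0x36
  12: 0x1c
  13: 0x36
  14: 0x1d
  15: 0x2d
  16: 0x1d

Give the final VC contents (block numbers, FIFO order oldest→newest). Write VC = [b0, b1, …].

VC = [19, 11]

0: 0x37 (blk 13, set 1) → MISS  vc=[]
1: 0x37 (blk 13, set 1) → L1-HIT  vc=[]
2: 0x1c (blk 7, set 3) → MISS  vc=[]
3: 0x1e (blk 7, set 3) → L1-HIT  vc=[]
4: 0x35 (blk 13, set 1) → L1-HIT  vc=[]
5: 0x34 (blk 13, set 1) → L1-HIT  vc=[]
6: 0x4e (blk 19, set 3) → MISS  vc=[7]
7: 0x34 (blk 13, set 1) → L1-HIT  vc=[7]
8: 0x1d (blk 7, set 3) → VC-HIT  vc=[19]
9: 0x34 (blk 13, set 1) → L1-HIT  vc=[19]
10: 0x1c (blk 7, set 3) → L1-HIT  vc=[19]
11: 0x36 (blk 13, set 1) → L1-HIT  vc=[19]
12: 0x1c (blk 7, set 3) → L1-HIT  vc=[19]
13: 0x36 (blk 13, set 1) → L1-HIT  vc=[19]
14: 0x1d (blk 7, set 3) → L1-HIT  vc=[19]
15: 0x2d (blk 11, set 3) → MISS  vc=[19, 7]
16: 0x1d (blk 7, set 3) → VC-HIT  vc=[19, 11]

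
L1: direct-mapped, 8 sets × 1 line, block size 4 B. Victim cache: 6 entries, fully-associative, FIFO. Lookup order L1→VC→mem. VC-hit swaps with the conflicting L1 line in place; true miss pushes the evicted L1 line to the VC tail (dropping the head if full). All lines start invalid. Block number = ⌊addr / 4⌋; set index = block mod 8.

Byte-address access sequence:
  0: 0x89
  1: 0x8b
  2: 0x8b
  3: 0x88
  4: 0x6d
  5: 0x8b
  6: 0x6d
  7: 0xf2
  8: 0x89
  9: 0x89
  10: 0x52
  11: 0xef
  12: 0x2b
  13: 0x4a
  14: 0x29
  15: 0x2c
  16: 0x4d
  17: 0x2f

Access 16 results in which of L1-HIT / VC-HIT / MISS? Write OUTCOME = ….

#0 0x89→b34/s2 MISS; vc=[]
#1 0x8b→b34/s2 L1-HIT; vc=[]
#2 0x8b→b34/s2 L1-HIT; vc=[]
#3 0x88→b34/s2 L1-HIT; vc=[]
#4 0x6d→b27/s3 MISS; vc=[]
#5 0x8b→b34/s2 L1-HIT; vc=[]
#6 0x6d→b27/s3 L1-HIT; vc=[]
#7 0xf2→b60/s4 MISS; vc=[]
#8 0x89→b34/s2 L1-HIT; vc=[]
#9 0x89→b34/s2 L1-HIT; vc=[]
#10 0x52→b20/s4 MISS; vc=[60]
#11 0xef→b59/s3 MISS; vc=[60,27]
#12 0x2b→b10/s2 MISS; vc=[60,27,34]
#13 0x4a→b18/s2 MISS; vc=[60,27,34,10]
#14 0x29→b10/s2 VC-HIT; vc=[60,27,34,18]
#15 0x2c→b11/s3 MISS; vc=[60,27,34,18,59]
#16 0x4d→b19/s3 MISS; vc=[60,27,34,18,59,11]
#17 0x2f→b11/s3 VC-HIT; vc=[60,27,34,18,59,19]

OUTCOME = MISS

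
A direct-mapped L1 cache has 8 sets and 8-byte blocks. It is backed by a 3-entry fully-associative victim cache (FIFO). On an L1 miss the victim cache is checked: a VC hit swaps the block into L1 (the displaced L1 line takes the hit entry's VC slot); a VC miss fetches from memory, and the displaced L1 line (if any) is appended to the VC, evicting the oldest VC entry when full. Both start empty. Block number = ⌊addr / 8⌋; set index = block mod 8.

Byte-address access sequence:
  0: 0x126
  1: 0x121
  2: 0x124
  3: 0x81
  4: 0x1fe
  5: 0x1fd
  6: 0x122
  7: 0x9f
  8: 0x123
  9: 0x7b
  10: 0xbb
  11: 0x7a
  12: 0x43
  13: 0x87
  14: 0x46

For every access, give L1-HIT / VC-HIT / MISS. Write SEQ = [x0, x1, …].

SEQ = [MISS, L1-HIT, L1-HIT, MISS, MISS, L1-HIT, L1-HIT, MISS, L1-HIT, MISS, MISS, VC-HIT, MISS, VC-HIT, VC-HIT]

  [0] addr=0x126 blk=36 s=4: MISS | VC []
  [1] addr=0x121 blk=36 s=4: L1-HIT | VC []
  [2] addr=0x124 blk=36 s=4: L1-HIT | VC []
  [3] addr=0x81 blk=16 s=0: MISS | VC []
  [4] addr=0x1fe blk=63 s=7: MISS | VC []
  [5] addr=0x1fd blk=63 s=7: L1-HIT | VC []
  [6] addr=0x122 blk=36 s=4: L1-HIT | VC []
  [7] addr=0x9f blk=19 s=3: MISS | VC []
  [8] addr=0x123 blk=36 s=4: L1-HIT | VC []
  [9] addr=0x7b blk=15 s=7: MISS | VC [63]
  [10] addr=0xbb blk=23 s=7: MISS | VC [63, 15]
  [11] addr=0x7a blk=15 s=7: VC-HIT | VC [63, 23]
  [12] addr=0x43 blk=8 s=0: MISS | VC [63, 23, 16]
  [13] addr=0x87 blk=16 s=0: VC-HIT | VC [63, 23, 8]
  [14] addr=0x46 blk=8 s=0: VC-HIT | VC [63, 23, 16]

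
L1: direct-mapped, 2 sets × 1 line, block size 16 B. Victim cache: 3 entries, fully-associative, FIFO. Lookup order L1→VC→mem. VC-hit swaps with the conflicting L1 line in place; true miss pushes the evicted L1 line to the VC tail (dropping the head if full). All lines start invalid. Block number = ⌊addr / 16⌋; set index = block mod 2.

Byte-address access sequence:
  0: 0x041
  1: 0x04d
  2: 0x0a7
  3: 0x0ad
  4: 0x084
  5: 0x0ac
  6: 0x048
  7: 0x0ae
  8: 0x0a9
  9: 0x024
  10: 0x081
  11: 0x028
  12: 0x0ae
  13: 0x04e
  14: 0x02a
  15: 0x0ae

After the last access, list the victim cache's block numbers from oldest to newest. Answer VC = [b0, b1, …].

0: 0x41 (blk 4, set 0) → MISS  vc=[]
1: 0x4d (blk 4, set 0) → L1-HIT  vc=[]
2: 0xa7 (blk 10, set 0) → MISS  vc=[4]
3: 0xad (blk 10, set 0) → L1-HIT  vc=[4]
4: 0x84 (blk 8, set 0) → MISS  vc=[4, 10]
5: 0xac (blk 10, set 0) → VC-HIT  vc=[4, 8]
6: 0x48 (blk 4, set 0) → VC-HIT  vc=[10, 8]
7: 0xae (blk 10, set 0) → VC-HIT  vc=[4, 8]
8: 0xa9 (blk 10, set 0) → L1-HIT  vc=[4, 8]
9: 0x24 (blk 2, set 0) → MISS  vc=[4, 8, 10]
10: 0x81 (blk 8, set 0) → VC-HIT  vc=[4, 2, 10]
11: 0x28 (blk 2, set 0) → VC-HIT  vc=[4, 8, 10]
12: 0xae (blk 10, set 0) → VC-HIT  vc=[4, 8, 2]
13: 0x4e (blk 4, set 0) → VC-HIT  vc=[10, 8, 2]
14: 0x2a (blk 2, set 0) → VC-HIT  vc=[10, 8, 4]
15: 0xae (blk 10, set 0) → VC-HIT  vc=[2, 8, 4]

VC = [2, 8, 4]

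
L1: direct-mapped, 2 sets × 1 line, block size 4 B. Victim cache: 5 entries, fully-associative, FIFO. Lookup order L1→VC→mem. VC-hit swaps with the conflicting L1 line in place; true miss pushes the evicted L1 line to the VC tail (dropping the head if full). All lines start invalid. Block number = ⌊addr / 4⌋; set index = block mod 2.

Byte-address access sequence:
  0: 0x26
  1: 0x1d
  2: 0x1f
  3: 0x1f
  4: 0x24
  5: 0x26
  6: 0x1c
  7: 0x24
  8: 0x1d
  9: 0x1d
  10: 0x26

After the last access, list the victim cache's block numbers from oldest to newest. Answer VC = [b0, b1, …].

VC = [7]

  [0] addr=0x26 blk=9 s=1: MISS | VC []
  [1] addr=0x1d blk=7 s=1: MISS | VC [9]
  [2] addr=0x1f blk=7 s=1: L1-HIT | VC [9]
  [3] addr=0x1f blk=7 s=1: L1-HIT | VC [9]
  [4] addr=0x24 blk=9 s=1: VC-HIT | VC [7]
  [5] addr=0x26 blk=9 s=1: L1-HIT | VC [7]
  [6] addr=0x1c blk=7 s=1: VC-HIT | VC [9]
  [7] addr=0x24 blk=9 s=1: VC-HIT | VC [7]
  [8] addr=0x1d blk=7 s=1: VC-HIT | VC [9]
  [9] addr=0x1d blk=7 s=1: L1-HIT | VC [9]
  [10] addr=0x26 blk=9 s=1: VC-HIT | VC [7]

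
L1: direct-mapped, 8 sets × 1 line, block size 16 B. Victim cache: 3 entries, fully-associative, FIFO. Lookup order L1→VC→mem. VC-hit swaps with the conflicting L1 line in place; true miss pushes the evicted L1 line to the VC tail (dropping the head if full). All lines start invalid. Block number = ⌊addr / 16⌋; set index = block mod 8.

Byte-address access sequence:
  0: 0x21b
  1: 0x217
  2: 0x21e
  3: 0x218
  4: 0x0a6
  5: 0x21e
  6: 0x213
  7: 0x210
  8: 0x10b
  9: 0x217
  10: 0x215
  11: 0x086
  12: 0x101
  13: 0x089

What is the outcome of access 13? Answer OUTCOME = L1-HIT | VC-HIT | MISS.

OUTCOME = VC-HIT

  [0] addr=0x21b blk=33 s=1: MISS | VC []
  [1] addr=0x217 blk=33 s=1: L1-HIT | VC []
  [2] addr=0x21e blk=33 s=1: L1-HIT | VC []
  [3] addr=0x218 blk=33 s=1: L1-HIT | VC []
  [4] addr=0xa6 blk=10 s=2: MISS | VC []
  [5] addr=0x21e blk=33 s=1: L1-HIT | VC []
  [6] addr=0x213 blk=33 s=1: L1-HIT | VC []
  [7] addr=0x210 blk=33 s=1: L1-HIT | VC []
  [8] addr=0x10b blk=16 s=0: MISS | VC []
  [9] addr=0x217 blk=33 s=1: L1-HIT | VC []
  [10] addr=0x215 blk=33 s=1: L1-HIT | VC []
  [11] addr=0x86 blk=8 s=0: MISS | VC [16]
  [12] addr=0x101 blk=16 s=0: VC-HIT | VC [8]
  [13] addr=0x89 blk=8 s=0: VC-HIT | VC [16]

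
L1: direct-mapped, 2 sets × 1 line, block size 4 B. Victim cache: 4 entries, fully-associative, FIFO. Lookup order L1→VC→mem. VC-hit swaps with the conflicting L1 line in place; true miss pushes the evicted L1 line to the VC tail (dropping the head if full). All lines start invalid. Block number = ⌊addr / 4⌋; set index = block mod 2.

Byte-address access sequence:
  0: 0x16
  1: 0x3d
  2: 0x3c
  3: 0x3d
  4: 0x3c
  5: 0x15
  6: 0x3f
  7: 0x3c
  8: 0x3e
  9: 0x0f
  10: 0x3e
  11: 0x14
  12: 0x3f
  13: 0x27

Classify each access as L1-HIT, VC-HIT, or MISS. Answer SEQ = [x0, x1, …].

#0 0x16→b5/s1 MISS; vc=[]
#1 0x3d→b15/s1 MISS; vc=[5]
#2 0x3c→b15/s1 L1-HIT; vc=[5]
#3 0x3d→b15/s1 L1-HIT; vc=[5]
#4 0x3c→b15/s1 L1-HIT; vc=[5]
#5 0x15→b5/s1 VC-HIT; vc=[15]
#6 0x3f→b15/s1 VC-HIT; vc=[5]
#7 0x3c→b15/s1 L1-HIT; vc=[5]
#8 0x3e→b15/s1 L1-HIT; vc=[5]
#9 0xf→b3/s1 MISS; vc=[5,15]
#10 0x3e→b15/s1 VC-HIT; vc=[5,3]
#11 0x14→b5/s1 VC-HIT; vc=[15,3]
#12 0x3f→b15/s1 VC-HIT; vc=[5,3]
#13 0x27→b9/s1 MISS; vc=[5,3,15]

SEQ = [MISS, MISS, L1-HIT, L1-HIT, L1-HIT, VC-HIT, VC-HIT, L1-HIT, L1-HIT, MISS, VC-HIT, VC-HIT, VC-HIT, MISS]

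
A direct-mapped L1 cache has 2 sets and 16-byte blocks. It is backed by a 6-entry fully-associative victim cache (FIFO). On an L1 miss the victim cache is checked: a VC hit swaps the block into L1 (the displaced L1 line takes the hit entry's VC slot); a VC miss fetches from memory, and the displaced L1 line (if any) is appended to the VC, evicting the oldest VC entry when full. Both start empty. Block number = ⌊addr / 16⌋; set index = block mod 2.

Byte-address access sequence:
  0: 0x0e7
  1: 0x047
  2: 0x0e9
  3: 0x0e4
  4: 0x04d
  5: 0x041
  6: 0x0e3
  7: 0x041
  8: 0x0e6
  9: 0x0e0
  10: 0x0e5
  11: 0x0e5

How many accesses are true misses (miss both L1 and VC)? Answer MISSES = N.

#0 0xe7→b14/s0 MISS; vc=[]
#1 0x47→b4/s0 MISS; vc=[14]
#2 0xe9→b14/s0 VC-HIT; vc=[4]
#3 0xe4→b14/s0 L1-HIT; vc=[4]
#4 0x4d→b4/s0 VC-HIT; vc=[14]
#5 0x41→b4/s0 L1-HIT; vc=[14]
#6 0xe3→b14/s0 VC-HIT; vc=[4]
#7 0x41→b4/s0 VC-HIT; vc=[14]
#8 0xe6→b14/s0 VC-HIT; vc=[4]
#9 0xe0→b14/s0 L1-HIT; vc=[4]
#10 0xe5→b14/s0 L1-HIT; vc=[4]
#11 0xe5→b14/s0 L1-HIT; vc=[4]

MISSES = 2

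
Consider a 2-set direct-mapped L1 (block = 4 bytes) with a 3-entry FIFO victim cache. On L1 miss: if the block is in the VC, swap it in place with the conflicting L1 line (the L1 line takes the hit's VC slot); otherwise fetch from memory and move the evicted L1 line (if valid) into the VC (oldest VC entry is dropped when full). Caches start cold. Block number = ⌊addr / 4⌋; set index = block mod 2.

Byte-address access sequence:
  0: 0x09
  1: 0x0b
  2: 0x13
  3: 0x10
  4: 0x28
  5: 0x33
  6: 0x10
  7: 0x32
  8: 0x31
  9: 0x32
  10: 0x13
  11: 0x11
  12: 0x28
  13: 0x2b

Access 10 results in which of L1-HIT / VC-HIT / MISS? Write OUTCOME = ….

OUTCOME = VC-HIT

  [0] addr=0x9 blk=2 s=0: MISS | VC []
  [1] addr=0xb blk=2 s=0: L1-HIT | VC []
  [2] addr=0x13 blk=4 s=0: MISS | VC [2]
  [3] addr=0x10 blk=4 s=0: L1-HIT | VC [2]
  [4] addr=0x28 blk=10 s=0: MISS | VC [2, 4]
  [5] addr=0x33 blk=12 s=0: MISS | VC [2, 4, 10]
  [6] addr=0x10 blk=4 s=0: VC-HIT | VC [2, 12, 10]
  [7] addr=0x32 blk=12 s=0: VC-HIT | VC [2, 4, 10]
  [8] addr=0x31 blk=12 s=0: L1-HIT | VC [2, 4, 10]
  [9] addr=0x32 blk=12 s=0: L1-HIT | VC [2, 4, 10]
  [10] addr=0x13 blk=4 s=0: VC-HIT | VC [2, 12, 10]
  [11] addr=0x11 blk=4 s=0: L1-HIT | VC [2, 12, 10]
  [12] addr=0x28 blk=10 s=0: VC-HIT | VC [2, 12, 4]
  [13] addr=0x2b blk=10 s=0: L1-HIT | VC [2, 12, 4]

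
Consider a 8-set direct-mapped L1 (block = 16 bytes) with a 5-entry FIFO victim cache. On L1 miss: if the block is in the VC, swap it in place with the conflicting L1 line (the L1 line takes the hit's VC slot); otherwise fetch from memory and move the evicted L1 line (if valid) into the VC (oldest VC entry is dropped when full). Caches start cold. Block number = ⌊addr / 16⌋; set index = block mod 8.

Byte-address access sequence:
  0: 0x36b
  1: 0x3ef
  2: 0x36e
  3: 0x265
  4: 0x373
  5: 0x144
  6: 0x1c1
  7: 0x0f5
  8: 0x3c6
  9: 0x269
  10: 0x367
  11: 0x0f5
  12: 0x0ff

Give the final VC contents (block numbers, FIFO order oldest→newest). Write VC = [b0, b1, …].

0: 0x36b (blk 54, set 6) → MISS  vc=[]
1: 0x3ef (blk 62, set 6) → MISS  vc=[54]
2: 0x36e (blk 54, set 6) → VC-HIT  vc=[62]
3: 0x265 (blk 38, set 6) → MISS  vc=[62, 54]
4: 0x373 (blk 55, set 7) → MISS  vc=[62, 54]
5: 0x144 (blk 20, set 4) → MISS  vc=[62, 54]
6: 0x1c1 (blk 28, set 4) → MISS  vc=[62, 54, 20]
7: 0xf5 (blk 15, set 7) → MISS  vc=[62, 54, 20, 55]
8: 0x3c6 (blk 60, set 4) → MISS  vc=[62, 54, 20, 55, 28]
9: 0x269 (blk 38, set 6) → L1-HIT  vc=[62, 54, 20, 55, 28]
10: 0x367 (blk 54, set 6) → VC-HIT  vc=[62, 38, 20, 55, 28]
11: 0xf5 (blk 15, set 7) → L1-HIT  vc=[62, 38, 20, 55, 28]
12: 0xff (blk 15, set 7) → L1-HIT  vc=[62, 38, 20, 55, 28]

VC = [62, 38, 20, 55, 28]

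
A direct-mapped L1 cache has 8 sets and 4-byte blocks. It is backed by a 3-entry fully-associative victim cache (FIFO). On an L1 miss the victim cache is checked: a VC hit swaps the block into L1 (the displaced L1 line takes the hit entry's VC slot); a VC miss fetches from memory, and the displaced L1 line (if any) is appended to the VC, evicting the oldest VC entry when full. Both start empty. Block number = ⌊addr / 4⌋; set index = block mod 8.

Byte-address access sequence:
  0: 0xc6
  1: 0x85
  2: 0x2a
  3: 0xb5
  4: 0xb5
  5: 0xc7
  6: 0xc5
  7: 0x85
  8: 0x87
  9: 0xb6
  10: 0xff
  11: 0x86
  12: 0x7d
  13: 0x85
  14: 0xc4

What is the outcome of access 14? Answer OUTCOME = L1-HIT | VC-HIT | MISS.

OUTCOME = VC-HIT

#0 0xc6→b49/s1 MISS; vc=[]
#1 0x85→b33/s1 MISS; vc=[49]
#2 0x2a→b10/s2 MISS; vc=[49]
#3 0xb5→b45/s5 MISS; vc=[49]
#4 0xb5→b45/s5 L1-HIT; vc=[49]
#5 0xc7→b49/s1 VC-HIT; vc=[33]
#6 0xc5→b49/s1 L1-HIT; vc=[33]
#7 0x85→b33/s1 VC-HIT; vc=[49]
#8 0x87→b33/s1 L1-HIT; vc=[49]
#9 0xb6→b45/s5 L1-HIT; vc=[49]
#10 0xff→b63/s7 MISS; vc=[49]
#11 0x86→b33/s1 L1-HIT; vc=[49]
#12 0x7d→b31/s7 MISS; vc=[49,63]
#13 0x85→b33/s1 L1-HIT; vc=[49,63]
#14 0xc4→b49/s1 VC-HIT; vc=[33,63]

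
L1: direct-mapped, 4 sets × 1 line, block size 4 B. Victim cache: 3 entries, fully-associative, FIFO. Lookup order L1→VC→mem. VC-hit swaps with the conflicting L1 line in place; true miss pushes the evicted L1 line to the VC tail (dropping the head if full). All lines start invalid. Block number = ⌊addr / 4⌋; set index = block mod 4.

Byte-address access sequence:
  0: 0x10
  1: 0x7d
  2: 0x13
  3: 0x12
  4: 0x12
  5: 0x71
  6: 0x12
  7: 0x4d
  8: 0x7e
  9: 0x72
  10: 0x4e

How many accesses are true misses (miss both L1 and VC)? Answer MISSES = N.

MISSES = 4

  [0] addr=0x10 blk=4 s=0: MISS | VC []
  [1] addr=0x7d blk=31 s=3: MISS | VC []
  [2] addr=0x13 blk=4 s=0: L1-HIT | VC []
  [3] addr=0x12 blk=4 s=0: L1-HIT | VC []
  [4] addr=0x12 blk=4 s=0: L1-HIT | VC []
  [5] addr=0x71 blk=28 s=0: MISS | VC [4]
  [6] addr=0x12 blk=4 s=0: VC-HIT | VC [28]
  [7] addr=0x4d blk=19 s=3: MISS | VC [28, 31]
  [8] addr=0x7e blk=31 s=3: VC-HIT | VC [28, 19]
  [9] addr=0x72 blk=28 s=0: VC-HIT | VC [4, 19]
  [10] addr=0x4e blk=19 s=3: VC-HIT | VC [4, 31]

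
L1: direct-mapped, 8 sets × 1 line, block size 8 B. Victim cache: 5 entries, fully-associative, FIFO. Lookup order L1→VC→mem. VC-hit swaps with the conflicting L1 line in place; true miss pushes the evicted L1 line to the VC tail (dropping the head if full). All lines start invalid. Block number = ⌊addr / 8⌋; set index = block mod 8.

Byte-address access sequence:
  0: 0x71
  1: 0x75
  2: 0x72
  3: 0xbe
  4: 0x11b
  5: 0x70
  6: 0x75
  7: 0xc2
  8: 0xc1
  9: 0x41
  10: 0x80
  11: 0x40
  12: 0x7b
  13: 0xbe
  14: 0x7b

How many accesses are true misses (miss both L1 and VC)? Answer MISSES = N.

0: 0x71 (blk 14, set 6) → MISS  vc=[]
1: 0x75 (blk 14, set 6) → L1-HIT  vc=[]
2: 0x72 (blk 14, set 6) → L1-HIT  vc=[]
3: 0xbe (blk 23, set 7) → MISS  vc=[]
4: 0x11b (blk 35, set 3) → MISS  vc=[]
5: 0x70 (blk 14, set 6) → L1-HIT  vc=[]
6: 0x75 (blk 14, set 6) → L1-HIT  vc=[]
7: 0xc2 (blk 24, set 0) → MISS  vc=[]
8: 0xc1 (blk 24, set 0) → L1-HIT  vc=[]
9: 0x41 (blk 8, set 0) → MISS  vc=[24]
10: 0x80 (blk 16, set 0) → MISS  vc=[24, 8]
11: 0x40 (blk 8, set 0) → VC-HIT  vc=[24, 16]
12: 0x7b (blk 15, set 7) → MISS  vc=[24, 16, 23]
13: 0xbe (blk 23, set 7) → VC-HIT  vc=[24, 16, 15]
14: 0x7b (blk 15, set 7) → VC-HIT  vc=[24, 16, 23]

MISSES = 7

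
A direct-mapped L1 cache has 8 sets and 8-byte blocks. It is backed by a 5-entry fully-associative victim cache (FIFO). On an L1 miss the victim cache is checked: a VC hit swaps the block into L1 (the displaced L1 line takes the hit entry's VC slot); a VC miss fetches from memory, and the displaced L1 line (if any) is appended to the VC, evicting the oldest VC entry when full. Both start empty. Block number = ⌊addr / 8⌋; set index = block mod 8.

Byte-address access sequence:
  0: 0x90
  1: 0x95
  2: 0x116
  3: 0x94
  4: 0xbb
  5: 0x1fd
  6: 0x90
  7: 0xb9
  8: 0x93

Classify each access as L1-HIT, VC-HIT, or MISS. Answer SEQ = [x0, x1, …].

#0 0x90→b18/s2 MISS; vc=[]
#1 0x95→b18/s2 L1-HIT; vc=[]
#2 0x116→b34/s2 MISS; vc=[18]
#3 0x94→b18/s2 VC-HIT; vc=[34]
#4 0xbb→b23/s7 MISS; vc=[34]
#5 0x1fd→b63/s7 MISS; vc=[34,23]
#6 0x90→b18/s2 L1-HIT; vc=[34,23]
#7 0xb9→b23/s7 VC-HIT; vc=[34,63]
#8 0x93→b18/s2 L1-HIT; vc=[34,63]

SEQ = [MISS, L1-HIT, MISS, VC-HIT, MISS, MISS, L1-HIT, VC-HIT, L1-HIT]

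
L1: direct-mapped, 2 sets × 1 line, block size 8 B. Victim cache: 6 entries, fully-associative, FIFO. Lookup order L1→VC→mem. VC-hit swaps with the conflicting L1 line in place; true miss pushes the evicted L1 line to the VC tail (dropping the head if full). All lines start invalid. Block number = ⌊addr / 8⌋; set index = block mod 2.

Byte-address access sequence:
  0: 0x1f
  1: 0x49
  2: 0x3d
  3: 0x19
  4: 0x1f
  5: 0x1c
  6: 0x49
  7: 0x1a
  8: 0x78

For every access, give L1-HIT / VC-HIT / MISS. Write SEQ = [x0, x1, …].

#0 0x1f→b3/s1 MISS; vc=[]
#1 0x49→b9/s1 MISS; vc=[3]
#2 0x3d→b7/s1 MISS; vc=[3,9]
#3 0x19→b3/s1 VC-HIT; vc=[7,9]
#4 0x1f→b3/s1 L1-HIT; vc=[7,9]
#5 0x1c→b3/s1 L1-HIT; vc=[7,9]
#6 0x49→b9/s1 VC-HIT; vc=[7,3]
#7 0x1a→b3/s1 VC-HIT; vc=[7,9]
#8 0x78→b15/s1 MISS; vc=[7,9,3]

SEQ = [MISS, MISS, MISS, VC-HIT, L1-HIT, L1-HIT, VC-HIT, VC-HIT, MISS]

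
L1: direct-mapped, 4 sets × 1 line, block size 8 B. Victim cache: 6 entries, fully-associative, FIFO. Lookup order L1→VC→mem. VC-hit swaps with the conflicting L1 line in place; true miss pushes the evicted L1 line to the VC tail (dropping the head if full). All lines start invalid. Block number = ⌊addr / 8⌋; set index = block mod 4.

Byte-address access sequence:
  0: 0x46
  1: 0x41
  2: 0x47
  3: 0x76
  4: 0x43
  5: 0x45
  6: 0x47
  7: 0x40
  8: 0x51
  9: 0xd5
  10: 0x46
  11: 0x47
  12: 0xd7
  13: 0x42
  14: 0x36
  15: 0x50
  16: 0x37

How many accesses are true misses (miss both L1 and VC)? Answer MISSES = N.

  [0] addr=0x46 blk=8 s=0: MISS | VC []
  [1] addr=0x41 blk=8 s=0: L1-HIT | VC []
  [2] addr=0x47 blk=8 s=0: L1-HIT | VC []
  [3] addr=0x76 blk=14 s=2: MISS | VC []
  [4] addr=0x43 blk=8 s=0: L1-HIT | VC []
  [5] addr=0x45 blk=8 s=0: L1-HIT | VC []
  [6] addr=0x47 blk=8 s=0: L1-HIT | VC []
  [7] addr=0x40 blk=8 s=0: L1-HIT | VC []
  [8] addr=0x51 blk=10 s=2: MISS | VC [14]
  [9] addr=0xd5 blk=26 s=2: MISS | VC [14, 10]
  [10] addr=0x46 blk=8 s=0: L1-HIT | VC [14, 10]
  [11] addr=0x47 blk=8 s=0: L1-HIT | VC [14, 10]
  [12] addr=0xd7 blk=26 s=2: L1-HIT | VC [14, 10]
  [13] addr=0x42 blk=8 s=0: L1-HIT | VC [14, 10]
  [14] addr=0x36 blk=6 s=2: MISS | VC [14, 10, 26]
  [15] addr=0x50 blk=10 s=2: VC-HIT | VC [14, 6, 26]
  [16] addr=0x37 blk=6 s=2: VC-HIT | VC [14, 10, 26]

MISSES = 5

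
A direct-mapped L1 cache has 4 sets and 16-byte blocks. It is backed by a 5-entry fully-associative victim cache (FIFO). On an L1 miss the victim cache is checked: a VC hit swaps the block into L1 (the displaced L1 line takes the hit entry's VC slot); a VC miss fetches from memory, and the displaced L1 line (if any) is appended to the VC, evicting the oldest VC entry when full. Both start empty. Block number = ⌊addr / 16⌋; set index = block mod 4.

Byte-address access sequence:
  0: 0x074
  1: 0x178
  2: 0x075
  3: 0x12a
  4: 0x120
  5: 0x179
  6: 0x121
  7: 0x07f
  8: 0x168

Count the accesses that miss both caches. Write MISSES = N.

MISSES = 4

#0 0x74→b7/s3 MISS; vc=[]
#1 0x178→b23/s3 MISS; vc=[7]
#2 0x75→b7/s3 VC-HIT; vc=[23]
#3 0x12a→b18/s2 MISS; vc=[23]
#4 0x120→b18/s2 L1-HIT; vc=[23]
#5 0x179→b23/s3 VC-HIT; vc=[7]
#6 0x121→b18/s2 L1-HIT; vc=[7]
#7 0x7f→b7/s3 VC-HIT; vc=[23]
#8 0x168→b22/s2 MISS; vc=[23,18]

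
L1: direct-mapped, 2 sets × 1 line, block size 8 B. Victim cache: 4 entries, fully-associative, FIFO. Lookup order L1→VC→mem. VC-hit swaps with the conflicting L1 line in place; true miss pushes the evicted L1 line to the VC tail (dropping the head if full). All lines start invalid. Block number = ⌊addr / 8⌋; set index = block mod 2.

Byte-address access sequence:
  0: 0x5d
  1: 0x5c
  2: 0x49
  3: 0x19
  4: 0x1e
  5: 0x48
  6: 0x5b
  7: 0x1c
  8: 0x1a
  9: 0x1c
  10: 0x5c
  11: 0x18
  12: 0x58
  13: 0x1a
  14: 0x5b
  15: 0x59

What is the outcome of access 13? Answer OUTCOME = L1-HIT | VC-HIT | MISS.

#0 0x5d→b11/s1 MISS; vc=[]
#1 0x5c→b11/s1 L1-HIT; vc=[]
#2 0x49→b9/s1 MISS; vc=[11]
#3 0x19→b3/s1 MISS; vc=[11,9]
#4 0x1e→b3/s1 L1-HIT; vc=[11,9]
#5 0x48→b9/s1 VC-HIT; vc=[11,3]
#6 0x5b→b11/s1 VC-HIT; vc=[9,3]
#7 0x1c→b3/s1 VC-HIT; vc=[9,11]
#8 0x1a→b3/s1 L1-HIT; vc=[9,11]
#9 0x1c→b3/s1 L1-HIT; vc=[9,11]
#10 0x5c→b11/s1 VC-HIT; vc=[9,3]
#11 0x18→b3/s1 VC-HIT; vc=[9,11]
#12 0x58→b11/s1 VC-HIT; vc=[9,3]
#13 0x1a→b3/s1 VC-HIT; vc=[9,11]
#14 0x5b→b11/s1 VC-HIT; vc=[9,3]
#15 0x59→b11/s1 L1-HIT; vc=[9,3]

OUTCOME = VC-HIT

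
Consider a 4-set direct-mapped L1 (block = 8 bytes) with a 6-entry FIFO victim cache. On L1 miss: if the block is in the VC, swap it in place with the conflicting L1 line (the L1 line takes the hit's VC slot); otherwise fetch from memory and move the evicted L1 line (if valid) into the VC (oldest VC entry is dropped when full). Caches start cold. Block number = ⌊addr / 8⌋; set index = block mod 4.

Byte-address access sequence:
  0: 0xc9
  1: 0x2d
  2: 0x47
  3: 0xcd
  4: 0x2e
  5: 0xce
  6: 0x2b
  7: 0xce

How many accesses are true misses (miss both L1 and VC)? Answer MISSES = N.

MISSES = 3

  [0] addr=0xc9 blk=25 s=1: MISS | VC []
  [1] addr=0x2d blk=5 s=1: MISS | VC [25]
  [2] addr=0x47 blk=8 s=0: MISS | VC [25]
  [3] addr=0xcd blk=25 s=1: VC-HIT | VC [5]
  [4] addr=0x2e blk=5 s=1: VC-HIT | VC [25]
  [5] addr=0xce blk=25 s=1: VC-HIT | VC [5]
  [6] addr=0x2b blk=5 s=1: VC-HIT | VC [25]
  [7] addr=0xce blk=25 s=1: VC-HIT | VC [5]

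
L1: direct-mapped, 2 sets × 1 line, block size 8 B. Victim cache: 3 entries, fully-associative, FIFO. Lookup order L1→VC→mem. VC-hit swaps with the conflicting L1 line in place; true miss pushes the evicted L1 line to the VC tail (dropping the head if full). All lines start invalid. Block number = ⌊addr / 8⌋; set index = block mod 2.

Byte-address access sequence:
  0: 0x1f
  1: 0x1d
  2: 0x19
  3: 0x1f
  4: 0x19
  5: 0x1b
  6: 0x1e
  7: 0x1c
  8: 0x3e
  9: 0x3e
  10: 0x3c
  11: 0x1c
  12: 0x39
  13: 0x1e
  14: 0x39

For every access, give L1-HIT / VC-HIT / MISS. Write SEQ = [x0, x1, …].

  [0] addr=0x1f blk=3 s=1: MISS | VC []
  [1] addr=0x1d blk=3 s=1: L1-HIT | VC []
  [2] addr=0x19 blk=3 s=1: L1-HIT | VC []
  [3] addr=0x1f blk=3 s=1: L1-HIT | VC []
  [4] addr=0x19 blk=3 s=1: L1-HIT | VC []
  [5] addr=0x1b blk=3 s=1: L1-HIT | VC []
  [6] addr=0x1e blk=3 s=1: L1-HIT | VC []
  [7] addr=0x1c blk=3 s=1: L1-HIT | VC []
  [8] addr=0x3e blk=7 s=1: MISS | VC [3]
  [9] addr=0x3e blk=7 s=1: L1-HIT | VC [3]
  [10] addr=0x3c blk=7 s=1: L1-HIT | VC [3]
  [11] addr=0x1c blk=3 s=1: VC-HIT | VC [7]
  [12] addr=0x39 blk=7 s=1: VC-HIT | VC [3]
  [13] addr=0x1e blk=3 s=1: VC-HIT | VC [7]
  [14] addr=0x39 blk=7 s=1: VC-HIT | VC [3]

SEQ = [MISS, L1-HIT, L1-HIT, L1-HIT, L1-HIT, L1-HIT, L1-HIT, L1-HIT, MISS, L1-HIT, L1-HIT, VC-HIT, VC-HIT, VC-HIT, VC-HIT]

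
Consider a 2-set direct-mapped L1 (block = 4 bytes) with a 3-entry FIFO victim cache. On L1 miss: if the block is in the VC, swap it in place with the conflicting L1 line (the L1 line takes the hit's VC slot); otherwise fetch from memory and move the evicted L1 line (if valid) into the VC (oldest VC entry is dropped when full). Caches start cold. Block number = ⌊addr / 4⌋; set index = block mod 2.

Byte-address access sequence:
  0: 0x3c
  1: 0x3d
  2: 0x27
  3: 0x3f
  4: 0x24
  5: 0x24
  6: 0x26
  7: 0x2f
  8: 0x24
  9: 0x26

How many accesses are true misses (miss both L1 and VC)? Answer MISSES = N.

#0 0x3c→b15/s1 MISS; vc=[]
#1 0x3d→b15/s1 L1-HIT; vc=[]
#2 0x27→b9/s1 MISS; vc=[15]
#3 0x3f→b15/s1 VC-HIT; vc=[9]
#4 0x24→b9/s1 VC-HIT; vc=[15]
#5 0x24→b9/s1 L1-HIT; vc=[15]
#6 0x26→b9/s1 L1-HIT; vc=[15]
#7 0x2f→b11/s1 MISS; vc=[15,9]
#8 0x24→b9/s1 VC-HIT; vc=[15,11]
#9 0x26→b9/s1 L1-HIT; vc=[15,11]

MISSES = 3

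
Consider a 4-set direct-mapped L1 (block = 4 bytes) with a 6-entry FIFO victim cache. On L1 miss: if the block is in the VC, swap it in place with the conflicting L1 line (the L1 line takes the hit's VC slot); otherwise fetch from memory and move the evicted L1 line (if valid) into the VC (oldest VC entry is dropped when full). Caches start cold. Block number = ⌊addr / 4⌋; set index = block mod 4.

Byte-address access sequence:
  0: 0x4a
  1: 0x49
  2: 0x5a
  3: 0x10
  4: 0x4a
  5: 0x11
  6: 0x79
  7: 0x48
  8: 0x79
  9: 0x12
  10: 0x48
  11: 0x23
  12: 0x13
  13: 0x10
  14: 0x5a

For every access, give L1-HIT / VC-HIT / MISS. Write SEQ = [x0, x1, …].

0: 0x4a (blk 18, set 2) → MISS  vc=[]
1: 0x49 (blk 18, set 2) → L1-HIT  vc=[]
2: 0x5a (blk 22, set 2) → MISS  vc=[18]
3: 0x10 (blk 4, set 0) → MISS  vc=[18]
4: 0x4a (blk 18, set 2) → VC-HIT  vc=[22]
5: 0x11 (blk 4, set 0) → L1-HIT  vc=[22]
6: 0x79 (blk 30, set 2) → MISS  vc=[22, 18]
7: 0x48 (blk 18, set 2) → VC-HIT  vc=[22, 30]
8: 0x79 (blk 30, set 2) → VC-HIT  vc=[22, 18]
9: 0x12 (blk 4, set 0) → L1-HIT  vc=[22, 18]
10: 0x48 (blk 18, set 2) → VC-HIT  vc=[22, 30]
11: 0x23 (blk 8, set 0) → MISS  vc=[22, 30, 4]
12: 0x13 (blk 4, set 0) → VC-HIT  vc=[22, 30, 8]
13: 0x10 (blk 4, set 0) → L1-HIT  vc=[22, 30, 8]
14: 0x5a (blk 22, set 2) → VC-HIT  vc=[18, 30, 8]

SEQ = [MISS, L1-HIT, MISS, MISS, VC-HIT, L1-HIT, MISS, VC-HIT, VC-HIT, L1-HIT, VC-HIT, MISS, VC-HIT, L1-HIT, VC-HIT]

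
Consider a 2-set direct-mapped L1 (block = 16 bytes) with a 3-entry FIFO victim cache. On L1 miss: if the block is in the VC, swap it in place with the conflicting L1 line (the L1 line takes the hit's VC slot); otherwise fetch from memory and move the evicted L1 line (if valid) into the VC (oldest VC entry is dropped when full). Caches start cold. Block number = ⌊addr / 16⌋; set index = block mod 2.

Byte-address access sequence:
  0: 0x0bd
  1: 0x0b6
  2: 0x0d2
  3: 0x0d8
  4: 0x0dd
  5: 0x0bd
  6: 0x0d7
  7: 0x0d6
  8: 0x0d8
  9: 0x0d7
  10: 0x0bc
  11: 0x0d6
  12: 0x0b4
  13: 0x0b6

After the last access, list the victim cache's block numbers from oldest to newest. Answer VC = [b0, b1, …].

VC = [13]

#0 0xbd→b11/s1 MISS; vc=[]
#1 0xb6→b11/s1 L1-HIT; vc=[]
#2 0xd2→b13/s1 MISS; vc=[11]
#3 0xd8→b13/s1 L1-HIT; vc=[11]
#4 0xdd→b13/s1 L1-HIT; vc=[11]
#5 0xbd→b11/s1 VC-HIT; vc=[13]
#6 0xd7→b13/s1 VC-HIT; vc=[11]
#7 0xd6→b13/s1 L1-HIT; vc=[11]
#8 0xd8→b13/s1 L1-HIT; vc=[11]
#9 0xd7→b13/s1 L1-HIT; vc=[11]
#10 0xbc→b11/s1 VC-HIT; vc=[13]
#11 0xd6→b13/s1 VC-HIT; vc=[11]
#12 0xb4→b11/s1 VC-HIT; vc=[13]
#13 0xb6→b11/s1 L1-HIT; vc=[13]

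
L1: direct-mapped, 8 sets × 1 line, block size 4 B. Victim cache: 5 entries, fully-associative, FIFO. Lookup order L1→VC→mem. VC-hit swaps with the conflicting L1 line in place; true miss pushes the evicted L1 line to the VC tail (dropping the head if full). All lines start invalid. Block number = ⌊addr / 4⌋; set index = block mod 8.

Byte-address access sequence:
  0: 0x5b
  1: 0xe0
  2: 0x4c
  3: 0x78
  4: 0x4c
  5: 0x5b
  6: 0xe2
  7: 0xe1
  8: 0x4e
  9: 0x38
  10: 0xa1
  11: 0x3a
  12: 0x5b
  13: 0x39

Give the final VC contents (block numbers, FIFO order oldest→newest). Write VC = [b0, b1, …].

  [0] addr=0x5b blk=22 s=6: MISS | VC []
  [1] addr=0xe0 blk=56 s=0: MISS | VC []
  [2] addr=0x4c blk=19 s=3: MISS | VC []
  [3] addr=0x78 blk=30 s=6: MISS | VC [22]
  [4] addr=0x4c blk=19 s=3: L1-HIT | VC [22]
  [5] addr=0x5b blk=22 s=6: VC-HIT | VC [30]
  [6] addr=0xe2 blk=56 s=0: L1-HIT | VC [30]
  [7] addr=0xe1 blk=56 s=0: L1-HIT | VC [30]
  [8] addr=0x4e blk=19 s=3: L1-HIT | VC [30]
  [9] addr=0x38 blk=14 s=6: MISS | VC [30, 22]
  [10] addr=0xa1 blk=40 s=0: MISS | VC [30, 22, 56]
  [11] addr=0x3a blk=14 s=6: L1-HIT | VC [30, 22, 56]
  [12] addr=0x5b blk=22 s=6: VC-HIT | VC [30, 14, 56]
  [13] addr=0x39 blk=14 s=6: VC-HIT | VC [30, 22, 56]

VC = [30, 22, 56]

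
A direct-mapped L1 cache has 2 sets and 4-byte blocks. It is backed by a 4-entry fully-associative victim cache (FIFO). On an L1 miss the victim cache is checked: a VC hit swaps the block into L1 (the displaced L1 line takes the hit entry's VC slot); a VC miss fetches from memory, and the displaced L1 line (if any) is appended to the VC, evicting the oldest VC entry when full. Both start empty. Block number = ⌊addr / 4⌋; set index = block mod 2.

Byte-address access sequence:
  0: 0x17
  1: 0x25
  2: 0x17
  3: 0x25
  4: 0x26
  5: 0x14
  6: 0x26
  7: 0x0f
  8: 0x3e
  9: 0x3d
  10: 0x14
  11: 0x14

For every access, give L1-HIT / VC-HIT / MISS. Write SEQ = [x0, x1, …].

0: 0x17 (blk 5, set 1) → MISS  vc=[]
1: 0x25 (blk 9, set 1) → MISS  vc=[5]
2: 0x17 (blk 5, set 1) → VC-HIT  vc=[9]
3: 0x25 (blk 9, set 1) → VC-HIT  vc=[5]
4: 0x26 (blk 9, set 1) → L1-HIT  vc=[5]
5: 0x14 (blk 5, set 1) → VC-HIT  vc=[9]
6: 0x26 (blk 9, set 1) → VC-HIT  vc=[5]
7: 0xf (blk 3, set 1) → MISS  vc=[5, 9]
8: 0x3e (blk 15, set 1) → MISS  vc=[5, 9, 3]
9: 0x3d (blk 15, set 1) → L1-HIT  vc=[5, 9, 3]
10: 0x14 (blk 5, set 1) → VC-HIT  vc=[15, 9, 3]
11: 0x14 (blk 5, set 1) → L1-HIT  vc=[15, 9, 3]

SEQ = [MISS, MISS, VC-HIT, VC-HIT, L1-HIT, VC-HIT, VC-HIT, MISS, MISS, L1-HIT, VC-HIT, L1-HIT]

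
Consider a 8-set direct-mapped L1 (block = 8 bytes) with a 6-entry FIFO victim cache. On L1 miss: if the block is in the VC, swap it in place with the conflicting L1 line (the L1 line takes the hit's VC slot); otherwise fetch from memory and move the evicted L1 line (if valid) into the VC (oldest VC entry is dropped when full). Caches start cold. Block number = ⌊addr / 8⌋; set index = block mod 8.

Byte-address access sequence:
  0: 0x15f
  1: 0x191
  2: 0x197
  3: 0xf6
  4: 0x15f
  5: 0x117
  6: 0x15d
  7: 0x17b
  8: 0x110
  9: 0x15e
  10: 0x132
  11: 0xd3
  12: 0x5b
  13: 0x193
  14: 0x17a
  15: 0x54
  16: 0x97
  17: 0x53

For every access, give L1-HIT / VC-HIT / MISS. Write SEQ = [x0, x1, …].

SEQ = [MISS, MISS, L1-HIT, MISS, L1-HIT, MISS, L1-HIT, MISS, L1-HIT, L1-HIT, MISS, MISS, MISS, VC-HIT, L1-HIT, MISS, MISS, VC-HIT]

#0 0x15f→b43/s3 MISS; vc=[]
#1 0x191→b50/s2 MISS; vc=[]
#2 0x197→b50/s2 L1-HIT; vc=[]
#3 0xf6→b30/s6 MISS; vc=[]
#4 0x15f→b43/s3 L1-HIT; vc=[]
#5 0x117→b34/s2 MISS; vc=[50]
#6 0x15d→b43/s3 L1-HIT; vc=[50]
#7 0x17b→b47/s7 MISS; vc=[50]
#8 0x110→b34/s2 L1-HIT; vc=[50]
#9 0x15e→b43/s3 L1-HIT; vc=[50]
#10 0x132→b38/s6 MISS; vc=[50,30]
#11 0xd3→b26/s2 MISS; vc=[50,30,34]
#12 0x5b→b11/s3 MISS; vc=[50,30,34,43]
#13 0x193→b50/s2 VC-HIT; vc=[26,30,34,43]
#14 0x17a→b47/s7 L1-HIT; vc=[26,30,34,43]
#15 0x54→b10/s2 MISS; vc=[26,30,34,43,50]
#16 0x97→b18/s2 MISS; vc=[26,30,34,43,50,10]
#17 0x53→b10/s2 VC-HIT; vc=[26,30,34,43,50,18]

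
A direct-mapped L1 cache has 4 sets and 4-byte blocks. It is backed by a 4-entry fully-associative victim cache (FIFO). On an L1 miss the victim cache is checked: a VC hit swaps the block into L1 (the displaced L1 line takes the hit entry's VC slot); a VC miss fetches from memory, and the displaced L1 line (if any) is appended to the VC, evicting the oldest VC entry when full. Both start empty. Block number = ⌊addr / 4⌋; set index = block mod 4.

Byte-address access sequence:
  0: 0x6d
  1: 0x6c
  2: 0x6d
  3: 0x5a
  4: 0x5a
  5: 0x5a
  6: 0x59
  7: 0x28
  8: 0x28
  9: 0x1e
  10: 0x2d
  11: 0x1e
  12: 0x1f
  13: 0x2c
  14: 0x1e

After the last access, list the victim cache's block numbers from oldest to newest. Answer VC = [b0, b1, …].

VC = [22, 27, 11]

0: 0x6d (blk 27, set 3) → MISS  vc=[]
1: 0x6c (blk 27, set 3) → L1-HIT  vc=[]
2: 0x6d (blk 27, set 3) → L1-HIT  vc=[]
3: 0x5a (blk 22, set 2) → MISS  vc=[]
4: 0x5a (blk 22, set 2) → L1-HIT  vc=[]
5: 0x5a (blk 22, set 2) → L1-HIT  vc=[]
6: 0x59 (blk 22, set 2) → L1-HIT  vc=[]
7: 0x28 (blk 10, set 2) → MISS  vc=[22]
8: 0x28 (blk 10, set 2) → L1-HIT  vc=[22]
9: 0x1e (blk 7, set 3) → MISS  vc=[22, 27]
10: 0x2d (blk 11, set 3) → MISS  vc=[22, 27, 7]
11: 0x1e (blk 7, set 3) → VC-HIT  vc=[22, 27, 11]
12: 0x1f (blk 7, set 3) → L1-HIT  vc=[22, 27, 11]
13: 0x2c (blk 11, set 3) → VC-HIT  vc=[22, 27, 7]
14: 0x1e (blk 7, set 3) → VC-HIT  vc=[22, 27, 11]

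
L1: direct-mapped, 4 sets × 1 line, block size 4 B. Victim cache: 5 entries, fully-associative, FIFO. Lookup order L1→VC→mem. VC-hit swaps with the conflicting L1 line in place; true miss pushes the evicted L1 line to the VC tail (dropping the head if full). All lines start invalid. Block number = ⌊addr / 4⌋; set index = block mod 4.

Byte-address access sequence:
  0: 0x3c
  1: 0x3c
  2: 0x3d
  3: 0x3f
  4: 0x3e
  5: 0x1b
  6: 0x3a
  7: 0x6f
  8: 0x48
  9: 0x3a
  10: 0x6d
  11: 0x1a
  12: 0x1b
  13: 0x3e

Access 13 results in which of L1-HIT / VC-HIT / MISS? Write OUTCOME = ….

OUTCOME = VC-HIT

0: 0x3c (blk 15, set 3) → MISS  vc=[]
1: 0x3c (blk 15, set 3) → L1-HIT  vc=[]
2: 0x3d (blk 15, set 3) → L1-HIT  vc=[]
3: 0x3f (blk 15, set 3) → L1-HIT  vc=[]
4: 0x3e (blk 15, set 3) → L1-HIT  vc=[]
5: 0x1b (blk 6, set 2) → MISS  vc=[]
6: 0x3a (blk 14, set 2) → MISS  vc=[6]
7: 0x6f (blk 27, set 3) → MISS  vc=[6, 15]
8: 0x48 (blk 18, set 2) → MISS  vc=[6, 15, 14]
9: 0x3a (blk 14, set 2) → VC-HIT  vc=[6, 15, 18]
10: 0x6d (blk 27, set 3) → L1-HIT  vc=[6, 15, 18]
11: 0x1a (blk 6, set 2) → VC-HIT  vc=[14, 15, 18]
12: 0x1b (blk 6, set 2) → L1-HIT  vc=[14, 15, 18]
13: 0x3e (blk 15, set 3) → VC-HIT  vc=[14, 27, 18]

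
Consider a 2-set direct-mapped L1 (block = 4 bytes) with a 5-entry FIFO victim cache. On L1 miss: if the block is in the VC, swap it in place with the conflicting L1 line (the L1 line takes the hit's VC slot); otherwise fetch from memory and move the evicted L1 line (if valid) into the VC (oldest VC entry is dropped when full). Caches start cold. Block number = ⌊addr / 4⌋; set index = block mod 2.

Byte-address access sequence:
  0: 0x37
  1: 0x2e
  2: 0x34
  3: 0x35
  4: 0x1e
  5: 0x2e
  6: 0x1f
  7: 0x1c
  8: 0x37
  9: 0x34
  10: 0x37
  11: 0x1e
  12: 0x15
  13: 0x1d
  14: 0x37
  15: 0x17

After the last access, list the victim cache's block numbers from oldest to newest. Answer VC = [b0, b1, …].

  [0] addr=0x37 blk=13 s=1: MISS | VC []
  [1] addr=0x2e blk=11 s=1: MISS | VC [13]
  [2] addr=0x34 blk=13 s=1: VC-HIT | VC [11]
  [3] addr=0x35 blk=13 s=1: L1-HIT | VC [11]
  [4] addr=0x1e blk=7 s=1: MISS | VC [11, 13]
  [5] addr=0x2e blk=11 s=1: VC-HIT | VC [7, 13]
  [6] addr=0x1f blk=7 s=1: VC-HIT | VC [11, 13]
  [7] addr=0x1c blk=7 s=1: L1-HIT | VC [11, 13]
  [8] addr=0x37 blk=13 s=1: VC-HIT | VC [11, 7]
  [9] addr=0x34 blk=13 s=1: L1-HIT | VC [11, 7]
  [10] addr=0x37 blk=13 s=1: L1-HIT | VC [11, 7]
  [11] addr=0x1e blk=7 s=1: VC-HIT | VC [11, 13]
  [12] addr=0x15 blk=5 s=1: MISS | VC [11, 13, 7]
  [13] addr=0x1d blk=7 s=1: VC-HIT | VC [11, 13, 5]
  [14] addr=0x37 blk=13 s=1: VC-HIT | VC [11, 7, 5]
  [15] addr=0x17 blk=5 s=1: VC-HIT | VC [11, 7, 13]

VC = [11, 7, 13]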